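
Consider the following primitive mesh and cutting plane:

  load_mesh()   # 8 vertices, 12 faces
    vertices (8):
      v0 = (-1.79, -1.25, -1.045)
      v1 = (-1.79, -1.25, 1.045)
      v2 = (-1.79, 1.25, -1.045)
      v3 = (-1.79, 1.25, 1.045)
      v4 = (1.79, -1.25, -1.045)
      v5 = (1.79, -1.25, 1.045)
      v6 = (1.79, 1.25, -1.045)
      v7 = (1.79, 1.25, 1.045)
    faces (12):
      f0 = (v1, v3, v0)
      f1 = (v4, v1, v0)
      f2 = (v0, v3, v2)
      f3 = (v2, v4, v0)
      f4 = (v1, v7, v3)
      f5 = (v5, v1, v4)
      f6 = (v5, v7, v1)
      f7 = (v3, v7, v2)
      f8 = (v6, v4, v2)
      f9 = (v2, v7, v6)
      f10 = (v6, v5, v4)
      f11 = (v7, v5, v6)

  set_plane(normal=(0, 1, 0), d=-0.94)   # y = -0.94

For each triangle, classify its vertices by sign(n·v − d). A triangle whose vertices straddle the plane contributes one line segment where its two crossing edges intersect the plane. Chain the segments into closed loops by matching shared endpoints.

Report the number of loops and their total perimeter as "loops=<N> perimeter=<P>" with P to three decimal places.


loops=1 perimeter=11.340

Straddling triangles (8 of 12):
  (v1,v3,v0) [-+-] → (-1.79, -0.94, 1.045)–(-1.79, -0.94, -0.78584)  len=1.8308
  (v0,v3,v2) [-++] → (-1.79, -0.94, -0.78584)–(-1.79, -0.94, -1.045)  len=0.2592
  (v2,v4,v0) [+--] → (1.34608, -0.94, -1.045)–(-1.79, -0.94, -1.045)  len=3.1361
  (v1,v7,v3) [-++] → (-1.34608, -0.94, 1.045)–(-1.79, -0.94, 1.045)  len=0.4439
  (v5,v7,v1) [-+-] → (1.79, -0.94, 1.045)–(-1.34608, -0.94, 1.045)  len=3.1361
  (v6,v4,v2) [+-+] → (1.79, -0.94, -1.045)–(1.34608, -0.94, -1.045)  len=0.4439
  (v6,v5,v4) [+--] → (1.79, -0.94, 0.78584)–(1.79, -0.94, -1.045)  len=1.8308
  (v7,v5,v6) [+-+] → (1.79, -0.94, 1.045)–(1.79, -0.94, 0.78584)  len=0.2592

Chained into 1 loop(s):
  loop 1: 8 segments, perimeter = 11.3400
Total perimeter = 11.340


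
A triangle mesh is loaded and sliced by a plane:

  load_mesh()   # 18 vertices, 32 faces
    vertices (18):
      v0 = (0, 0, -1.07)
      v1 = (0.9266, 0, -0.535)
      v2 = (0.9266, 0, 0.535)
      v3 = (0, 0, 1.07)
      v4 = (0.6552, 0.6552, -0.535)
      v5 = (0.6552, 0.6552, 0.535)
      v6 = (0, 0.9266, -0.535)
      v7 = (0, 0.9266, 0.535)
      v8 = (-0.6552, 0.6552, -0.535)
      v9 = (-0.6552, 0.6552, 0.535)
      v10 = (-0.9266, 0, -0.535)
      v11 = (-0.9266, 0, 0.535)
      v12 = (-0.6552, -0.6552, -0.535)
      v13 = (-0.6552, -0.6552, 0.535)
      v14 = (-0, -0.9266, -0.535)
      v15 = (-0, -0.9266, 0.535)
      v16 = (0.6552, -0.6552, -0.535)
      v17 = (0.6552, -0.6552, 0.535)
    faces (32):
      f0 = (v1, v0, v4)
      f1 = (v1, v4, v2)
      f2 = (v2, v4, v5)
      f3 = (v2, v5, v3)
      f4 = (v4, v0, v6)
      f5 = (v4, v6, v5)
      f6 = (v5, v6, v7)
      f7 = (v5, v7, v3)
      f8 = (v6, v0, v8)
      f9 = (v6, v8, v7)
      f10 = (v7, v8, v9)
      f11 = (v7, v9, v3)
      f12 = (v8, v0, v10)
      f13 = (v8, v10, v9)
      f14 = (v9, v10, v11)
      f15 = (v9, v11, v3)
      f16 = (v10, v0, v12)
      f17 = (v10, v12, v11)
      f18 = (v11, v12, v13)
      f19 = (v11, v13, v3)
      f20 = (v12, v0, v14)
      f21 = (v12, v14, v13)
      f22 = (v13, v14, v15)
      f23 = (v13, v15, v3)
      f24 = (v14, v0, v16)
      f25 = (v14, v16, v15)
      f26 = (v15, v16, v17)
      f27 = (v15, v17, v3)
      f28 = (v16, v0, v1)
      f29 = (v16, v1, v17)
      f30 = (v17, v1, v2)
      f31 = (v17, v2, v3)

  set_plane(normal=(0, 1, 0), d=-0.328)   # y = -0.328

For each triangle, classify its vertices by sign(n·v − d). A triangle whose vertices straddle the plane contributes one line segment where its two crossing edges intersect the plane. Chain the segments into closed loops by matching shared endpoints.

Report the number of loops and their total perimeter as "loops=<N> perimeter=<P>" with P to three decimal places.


Straddling triangles (12 of 32):
  (v10,v0,v12) [++-] → (-0.328, -0.328, -0.802173)–(-0.790734, -0.328, -0.535)  len=0.5343
  (v10,v12,v11) [+-+] → (-0.790734, -0.328, -0.535)–(-0.790734, -0.328, -0.000653236)  len=0.5343
  (v11,v12,v13) [+--] → (-0.790734, -0.328, -0.000653236)–(-0.790734, -0.328, 0.535)  len=0.5357
  (v11,v13,v3) [+-+] → (-0.790734, -0.328, 0.535)–(-0.328, -0.328, 0.802173)  len=0.5343
  (v12,v0,v14) [-+-] → (-0.328, -0.328, -0.802173)–(0, -0.328, -0.880619)  len=0.3373
  (v13,v15,v3) [--+] → (0, -0.328, 0.880619)–(-0.328, -0.328, 0.802173)  len=0.3373
  (v14,v0,v16) [-+-] → (0, -0.328, -0.880619)–(0.328, -0.328, -0.802173)  len=0.3373
  (v15,v17,v3) [--+] → (0.328, -0.328, 0.802173)–(0, -0.328, 0.880619)  len=0.3373
  (v16,v0,v1) [-++] → (0.328, -0.328, -0.802173)–(0.790734, -0.328, -0.535)  len=0.5343
  (v16,v1,v17) [-+-] → (0.790734, -0.328, -0.535)–(0.790734, -0.328, 0.000653236)  len=0.5357
  (v17,v1,v2) [-++] → (0.790734, -0.328, 0.000653236)–(0.790734, -0.328, 0.535)  len=0.5343
  (v17,v2,v3) [-++] → (0.790734, -0.328, 0.535)–(0.328, -0.328, 0.802173)  len=0.5343

Chained into 1 loop(s):
  loop 1: 12 segments, perimeter = 5.6263
Total perimeter = 5.626

loops=1 perimeter=5.626


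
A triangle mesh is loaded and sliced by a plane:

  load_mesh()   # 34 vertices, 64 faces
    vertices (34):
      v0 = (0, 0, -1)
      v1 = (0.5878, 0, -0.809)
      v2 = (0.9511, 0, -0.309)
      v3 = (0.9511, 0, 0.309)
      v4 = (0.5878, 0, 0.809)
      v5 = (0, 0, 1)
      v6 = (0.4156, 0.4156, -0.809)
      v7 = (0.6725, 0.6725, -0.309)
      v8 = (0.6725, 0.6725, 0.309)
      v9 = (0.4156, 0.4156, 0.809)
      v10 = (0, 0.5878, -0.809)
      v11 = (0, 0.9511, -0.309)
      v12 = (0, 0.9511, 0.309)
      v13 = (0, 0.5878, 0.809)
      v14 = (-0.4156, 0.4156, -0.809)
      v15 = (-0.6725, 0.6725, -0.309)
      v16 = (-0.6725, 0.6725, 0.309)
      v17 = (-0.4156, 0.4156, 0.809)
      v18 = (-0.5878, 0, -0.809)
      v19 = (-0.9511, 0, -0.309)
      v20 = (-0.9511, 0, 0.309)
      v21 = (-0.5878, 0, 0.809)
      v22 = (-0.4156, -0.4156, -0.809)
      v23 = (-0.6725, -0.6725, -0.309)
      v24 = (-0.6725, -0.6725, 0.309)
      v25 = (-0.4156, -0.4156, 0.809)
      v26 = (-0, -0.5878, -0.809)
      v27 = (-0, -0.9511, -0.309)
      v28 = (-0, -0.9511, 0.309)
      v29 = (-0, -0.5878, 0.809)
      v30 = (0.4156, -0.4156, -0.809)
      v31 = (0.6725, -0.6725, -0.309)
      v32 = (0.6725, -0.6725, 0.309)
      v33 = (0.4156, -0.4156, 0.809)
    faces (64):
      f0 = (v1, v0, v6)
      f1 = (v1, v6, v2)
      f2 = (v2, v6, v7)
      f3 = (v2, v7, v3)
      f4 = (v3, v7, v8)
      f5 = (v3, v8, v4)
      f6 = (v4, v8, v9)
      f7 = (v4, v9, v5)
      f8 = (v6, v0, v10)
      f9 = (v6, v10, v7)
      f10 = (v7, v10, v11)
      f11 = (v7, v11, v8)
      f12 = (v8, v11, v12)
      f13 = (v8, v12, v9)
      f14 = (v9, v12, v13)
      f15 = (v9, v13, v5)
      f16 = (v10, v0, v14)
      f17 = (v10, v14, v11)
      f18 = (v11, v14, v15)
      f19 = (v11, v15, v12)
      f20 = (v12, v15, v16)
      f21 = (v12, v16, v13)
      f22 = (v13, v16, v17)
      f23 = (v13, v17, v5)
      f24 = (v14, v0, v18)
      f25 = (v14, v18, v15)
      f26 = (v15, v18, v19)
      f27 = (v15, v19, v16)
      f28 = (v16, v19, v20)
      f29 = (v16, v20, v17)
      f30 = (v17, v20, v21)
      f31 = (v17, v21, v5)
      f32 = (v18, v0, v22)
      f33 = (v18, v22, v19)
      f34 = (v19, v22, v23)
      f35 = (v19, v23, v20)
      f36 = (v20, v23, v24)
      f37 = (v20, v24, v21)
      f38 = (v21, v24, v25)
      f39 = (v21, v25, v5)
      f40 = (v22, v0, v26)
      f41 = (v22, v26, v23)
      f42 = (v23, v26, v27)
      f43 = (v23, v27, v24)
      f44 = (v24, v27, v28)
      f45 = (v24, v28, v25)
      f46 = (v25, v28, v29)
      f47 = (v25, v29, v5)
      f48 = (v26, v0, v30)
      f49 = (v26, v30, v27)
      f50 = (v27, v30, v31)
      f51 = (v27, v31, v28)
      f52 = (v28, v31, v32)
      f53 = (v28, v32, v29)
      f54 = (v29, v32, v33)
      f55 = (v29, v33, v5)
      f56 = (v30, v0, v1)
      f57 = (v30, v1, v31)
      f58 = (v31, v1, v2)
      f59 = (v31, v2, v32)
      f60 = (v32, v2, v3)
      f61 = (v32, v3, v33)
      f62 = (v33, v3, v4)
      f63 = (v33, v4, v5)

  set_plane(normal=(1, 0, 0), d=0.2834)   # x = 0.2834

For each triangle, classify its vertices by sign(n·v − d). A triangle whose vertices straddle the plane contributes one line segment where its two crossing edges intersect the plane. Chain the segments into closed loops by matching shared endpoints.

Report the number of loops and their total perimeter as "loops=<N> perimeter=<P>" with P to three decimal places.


Straddling triangles (20 of 64):
  (v1,v0,v6) [+-+] → (0.2834, 0, -0.907912)–(0.2834, 0.2834, -0.869756)  len=0.2860
  (v4,v9,v5) [++-] → (0.2834, 0.2834, 0.869756)–(0.2834, 0, 0.907912)  len=0.2860
  (v6,v0,v10) [+--] → (0.2834, 0.2834, -0.869756)–(0.2834, 0.470376, -0.809)  len=0.1966
  (v6,v10,v7) [+-+] → (0.2834, 0.470376, -0.809)–(0.2834, 0.623494, -0.598294)  len=0.2605
  (v7,v10,v11) [+--] → (0.2834, 0.623494, -0.598294)–(0.2834, 0.833694, -0.309)  len=0.3576
  (v7,v11,v8) [+-+] → (0.2834, 0.833694, -0.309)–(0.2834, 0.833694, -0.048567)  len=0.2604
  (v8,v11,v12) [+--] → (0.2834, 0.833694, -0.048567)–(0.2834, 0.833694, 0.309)  len=0.3576
  (v8,v12,v9) [+-+] → (0.2834, 0.833694, 0.309)–(0.2834, 0.58594, 0.649953)  len=0.4215
  (v9,v12,v13) [+--] → (0.2834, 0.58594, 0.649953)–(0.2834, 0.470376, 0.809)  len=0.1966
  (v9,v13,v5) [+--] → (0.2834, 0.470376, 0.809)–(0.2834, 0.2834, 0.869756)  len=0.1966
  (v26,v0,v30) [--+] → (0.2834, -0.2834, -0.869756)–(0.2834, -0.470376, -0.809)  len=0.1966
  (v26,v30,v27) [-+-] → (0.2834, -0.470376, -0.809)–(0.2834, -0.58594, -0.649953)  len=0.1966
  (v27,v30,v31) [-++] → (0.2834, -0.58594, -0.649953)–(0.2834, -0.833694, -0.309)  len=0.4215
  (v27,v31,v28) [-+-] → (0.2834, -0.833694, -0.309)–(0.2834, -0.833694, 0.048567)  len=0.3576
  (v28,v31,v32) [-++] → (0.2834, -0.833694, 0.048567)–(0.2834, -0.833694, 0.309)  len=0.2604
  (v28,v32,v29) [-+-] → (0.2834, -0.833694, 0.309)–(0.2834, -0.623494, 0.598294)  len=0.3576
  (v29,v32,v33) [-++] → (0.2834, -0.623494, 0.598294)–(0.2834, -0.470376, 0.809)  len=0.2605
  (v29,v33,v5) [-+-] → (0.2834, -0.470376, 0.809)–(0.2834, -0.2834, 0.869756)  len=0.1966
  (v30,v0,v1) [+-+] → (0.2834, -0.2834, -0.869756)–(0.2834, 0, -0.907912)  len=0.2860
  (v33,v4,v5) [++-] → (0.2834, 0, 0.907912)–(0.2834, -0.2834, 0.869756)  len=0.2860

Chained into 1 loop(s):
  loop 1: 20 segments, perimeter = 5.6385
Total perimeter = 5.638

loops=1 perimeter=5.638


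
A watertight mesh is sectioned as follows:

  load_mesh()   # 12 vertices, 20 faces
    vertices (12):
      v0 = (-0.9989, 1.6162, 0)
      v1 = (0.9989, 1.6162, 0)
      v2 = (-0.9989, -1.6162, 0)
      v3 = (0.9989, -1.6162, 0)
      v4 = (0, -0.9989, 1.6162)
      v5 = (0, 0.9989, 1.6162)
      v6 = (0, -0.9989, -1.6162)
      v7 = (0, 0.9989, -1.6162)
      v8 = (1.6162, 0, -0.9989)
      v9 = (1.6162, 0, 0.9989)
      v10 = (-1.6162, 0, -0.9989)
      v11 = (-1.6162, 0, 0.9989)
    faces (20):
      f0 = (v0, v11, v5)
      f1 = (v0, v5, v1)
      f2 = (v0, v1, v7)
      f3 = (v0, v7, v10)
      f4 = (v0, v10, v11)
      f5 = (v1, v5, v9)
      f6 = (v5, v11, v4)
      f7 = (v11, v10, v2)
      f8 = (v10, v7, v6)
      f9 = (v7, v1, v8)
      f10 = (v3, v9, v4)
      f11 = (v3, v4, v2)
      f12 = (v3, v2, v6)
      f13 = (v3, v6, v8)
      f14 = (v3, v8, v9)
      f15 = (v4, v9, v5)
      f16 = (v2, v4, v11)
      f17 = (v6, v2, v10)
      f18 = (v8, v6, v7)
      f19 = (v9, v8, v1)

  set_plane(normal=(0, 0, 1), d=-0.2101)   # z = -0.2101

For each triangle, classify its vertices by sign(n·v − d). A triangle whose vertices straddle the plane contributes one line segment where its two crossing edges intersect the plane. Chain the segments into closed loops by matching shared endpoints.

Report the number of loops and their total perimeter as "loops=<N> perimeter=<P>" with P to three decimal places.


loops=1 perimeter=10.410

Straddling triangles (10 of 20):
  (v0,v1,v7) [++-] → (0.869047, 1.53595, -0.2101)–(-0.869047, 1.53595, -0.2101)  len=1.7381
  (v0,v7,v10) [+--] → (-0.869047, 1.53595, -0.2101)–(-1.12874, 1.27626, -0.2101)  len=0.3673
  (v0,v10,v11) [+-+] → (-1.12874, 1.27626, -0.2101)–(-1.6162, 0, -0.2101)  len=1.3662
  (v11,v10,v2) [+-+] → (-1.6162, 0, -0.2101)–(-1.12874, -1.27626, -0.2101)  len=1.3662
  (v7,v1,v8) [-+-] → (0.869047, 1.53595, -0.2101)–(1.12874, 1.27626, -0.2101)  len=0.3673
  (v3,v2,v6) [++-] → (-0.869047, -1.53595, -0.2101)–(0.869047, -1.53595, -0.2101)  len=1.7381
  (v3,v6,v8) [+--] → (0.869047, -1.53595, -0.2101)–(1.12874, -1.27626, -0.2101)  len=0.3673
  (v3,v8,v9) [+-+] → (1.12874, -1.27626, -0.2101)–(1.6162, 0, -0.2101)  len=1.3662
  (v6,v2,v10) [-+-] → (-0.869047, -1.53595, -0.2101)–(-1.12874, -1.27626, -0.2101)  len=0.3673
  (v9,v8,v1) [+-+] → (1.6162, 0, -0.2101)–(1.12874, 1.27626, -0.2101)  len=1.3662

Chained into 1 loop(s):
  loop 1: 10 segments, perimeter = 10.4100
Total perimeter = 10.410


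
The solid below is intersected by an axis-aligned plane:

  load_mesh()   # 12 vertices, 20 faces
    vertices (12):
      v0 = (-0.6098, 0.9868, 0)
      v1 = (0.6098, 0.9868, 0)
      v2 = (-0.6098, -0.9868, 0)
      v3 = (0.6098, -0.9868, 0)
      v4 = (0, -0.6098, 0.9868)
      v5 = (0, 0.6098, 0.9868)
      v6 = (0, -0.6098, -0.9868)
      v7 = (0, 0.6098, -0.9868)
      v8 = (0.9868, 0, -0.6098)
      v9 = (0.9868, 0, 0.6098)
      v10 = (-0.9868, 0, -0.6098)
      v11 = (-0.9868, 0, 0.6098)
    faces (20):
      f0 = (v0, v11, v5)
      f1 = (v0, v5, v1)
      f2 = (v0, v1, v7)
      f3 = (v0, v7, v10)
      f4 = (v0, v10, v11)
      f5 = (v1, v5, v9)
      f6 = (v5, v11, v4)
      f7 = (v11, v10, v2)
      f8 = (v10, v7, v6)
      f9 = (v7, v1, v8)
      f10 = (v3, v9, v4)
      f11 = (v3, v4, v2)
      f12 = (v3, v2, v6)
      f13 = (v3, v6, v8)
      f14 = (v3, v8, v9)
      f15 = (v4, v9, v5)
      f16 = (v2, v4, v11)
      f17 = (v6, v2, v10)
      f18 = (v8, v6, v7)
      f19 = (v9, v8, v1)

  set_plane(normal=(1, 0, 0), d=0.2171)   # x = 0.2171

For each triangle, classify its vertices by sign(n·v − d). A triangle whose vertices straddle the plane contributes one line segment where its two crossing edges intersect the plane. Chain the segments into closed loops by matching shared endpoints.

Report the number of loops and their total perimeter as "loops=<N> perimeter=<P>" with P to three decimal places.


loops=1 perimeter=6.142

Straddling triangles (10 of 20):
  (v0,v5,v1) [--+] → (0.2171, 0.744019, 0.635481)–(0.2171, 0.9868, 0)  len=0.6803
  (v0,v1,v7) [-+-] → (0.2171, 0.9868, 0)–(0.2171, 0.744019, -0.635481)  len=0.6803
  (v1,v5,v9) [+-+] → (0.2171, 0.744019, 0.635481)–(0.2171, 0.475642, 0.903858)  len=0.3795
  (v7,v1,v8) [-++] → (0.2171, 0.744019, -0.635481)–(0.2171, 0.475642, -0.903858)  len=0.3795
  (v3,v9,v4) [++-] → (0.2171, -0.475642, 0.903858)–(0.2171, -0.744019, 0.635481)  len=0.3795
  (v3,v4,v2) [+--] → (0.2171, -0.744019, 0.635481)–(0.2171, -0.9868, 0)  len=0.6803
  (v3,v2,v6) [+--] → (0.2171, -0.9868, 0)–(0.2171, -0.744019, -0.635481)  len=0.6803
  (v3,v6,v8) [+-+] → (0.2171, -0.744019, -0.635481)–(0.2171, -0.475642, -0.903858)  len=0.3795
  (v4,v9,v5) [-+-] → (0.2171, -0.475642, 0.903858)–(0.2171, 0.475642, 0.903858)  len=0.9513
  (v8,v6,v7) [+--] → (0.2171, -0.475642, -0.903858)–(0.2171, 0.475642, -0.903858)  len=0.9513

Chained into 1 loop(s):
  loop 1: 10 segments, perimeter = 6.1419
Total perimeter = 6.142


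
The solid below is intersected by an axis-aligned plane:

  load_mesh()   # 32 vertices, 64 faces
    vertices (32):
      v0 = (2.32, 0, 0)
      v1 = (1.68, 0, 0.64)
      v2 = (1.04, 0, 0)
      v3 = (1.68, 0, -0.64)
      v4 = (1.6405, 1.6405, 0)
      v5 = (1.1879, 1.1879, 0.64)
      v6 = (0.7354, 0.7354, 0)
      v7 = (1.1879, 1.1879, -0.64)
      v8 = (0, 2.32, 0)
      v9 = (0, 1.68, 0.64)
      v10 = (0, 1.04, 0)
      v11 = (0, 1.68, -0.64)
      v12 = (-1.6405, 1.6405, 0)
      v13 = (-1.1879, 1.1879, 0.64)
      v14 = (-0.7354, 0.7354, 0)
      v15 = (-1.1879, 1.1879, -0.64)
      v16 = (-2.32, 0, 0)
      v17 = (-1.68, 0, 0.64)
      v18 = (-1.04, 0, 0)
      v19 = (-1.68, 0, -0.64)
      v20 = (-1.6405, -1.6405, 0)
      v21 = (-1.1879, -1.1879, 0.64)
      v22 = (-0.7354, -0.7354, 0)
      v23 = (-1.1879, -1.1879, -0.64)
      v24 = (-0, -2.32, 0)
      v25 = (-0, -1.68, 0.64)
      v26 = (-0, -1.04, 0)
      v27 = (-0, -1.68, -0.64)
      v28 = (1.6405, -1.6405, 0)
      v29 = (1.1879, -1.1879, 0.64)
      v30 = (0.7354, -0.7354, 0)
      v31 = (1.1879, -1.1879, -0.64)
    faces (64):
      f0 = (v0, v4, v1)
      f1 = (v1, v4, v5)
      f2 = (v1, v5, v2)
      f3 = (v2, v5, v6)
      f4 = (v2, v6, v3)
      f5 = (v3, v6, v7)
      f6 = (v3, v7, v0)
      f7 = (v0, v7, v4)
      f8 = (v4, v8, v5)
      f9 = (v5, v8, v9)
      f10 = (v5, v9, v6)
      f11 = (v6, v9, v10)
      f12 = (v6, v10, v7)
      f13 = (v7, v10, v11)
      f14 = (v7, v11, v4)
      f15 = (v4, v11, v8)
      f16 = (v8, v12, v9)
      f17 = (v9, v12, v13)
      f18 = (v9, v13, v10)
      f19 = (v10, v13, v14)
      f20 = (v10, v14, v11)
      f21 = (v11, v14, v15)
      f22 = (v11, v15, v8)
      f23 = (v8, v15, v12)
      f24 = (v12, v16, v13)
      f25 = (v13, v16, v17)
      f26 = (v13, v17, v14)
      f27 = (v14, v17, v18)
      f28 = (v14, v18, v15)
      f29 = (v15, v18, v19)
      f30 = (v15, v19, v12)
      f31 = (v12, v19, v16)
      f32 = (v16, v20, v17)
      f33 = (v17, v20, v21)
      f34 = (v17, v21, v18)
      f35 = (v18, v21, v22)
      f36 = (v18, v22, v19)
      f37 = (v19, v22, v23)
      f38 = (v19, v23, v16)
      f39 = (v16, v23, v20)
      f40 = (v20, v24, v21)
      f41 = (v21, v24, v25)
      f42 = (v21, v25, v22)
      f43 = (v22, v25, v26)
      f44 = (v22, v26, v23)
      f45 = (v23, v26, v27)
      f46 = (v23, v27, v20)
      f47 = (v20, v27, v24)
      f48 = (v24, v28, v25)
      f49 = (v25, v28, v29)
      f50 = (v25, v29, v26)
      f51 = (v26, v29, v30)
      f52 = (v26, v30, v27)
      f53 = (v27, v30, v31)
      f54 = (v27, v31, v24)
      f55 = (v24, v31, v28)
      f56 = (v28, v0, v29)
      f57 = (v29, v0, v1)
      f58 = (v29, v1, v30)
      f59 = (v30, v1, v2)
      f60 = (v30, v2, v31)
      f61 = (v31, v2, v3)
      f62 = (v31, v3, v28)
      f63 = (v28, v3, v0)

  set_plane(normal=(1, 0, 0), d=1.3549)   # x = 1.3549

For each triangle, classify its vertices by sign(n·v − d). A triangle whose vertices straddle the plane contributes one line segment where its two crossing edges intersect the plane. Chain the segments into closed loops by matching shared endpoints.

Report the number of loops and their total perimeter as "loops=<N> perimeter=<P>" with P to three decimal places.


Straddling triangles (18 of 64):
  (v1,v4,v5) [++-] → (1.3549, 1.3549, 0.403853)–(1.3549, 0.784772, 0.64)  len=0.6171
  (v1,v5,v2) [+--] → (1.3549, 0.784772, 0.64)–(1.3549, 0, 0.3149)  len=0.8494
  (v2,v6,v3) [--+] → (1.3549, 0.2531, -0.419733)–(1.3549, 0, -0.3149)  len=0.2740
  (v3,v6,v7) [+--] → (1.3549, 0.2531, -0.419733)–(1.3549, 0.784772, -0.64)  len=0.5755
  (v3,v7,v0) [+-+] → (1.3549, 0.784772, -0.64)–(1.3549, 1.01267, -0.545591)  len=0.2467
  (v0,v7,v4) [+-+] → (1.3549, 1.01267, -0.545591)–(1.3549, 1.3549, -0.403853)  len=0.3704
  (v4,v8,v5) [+--] → (1.3549, 1.7588, 0)–(1.3549, 1.3549, 0.403853)  len=0.5712
  (v7,v11,v4) [--+] → (1.3549, 1.64738, -0.11142)–(1.3549, 1.3549, -0.403853)  len=0.4136
  (v4,v11,v8) [+--] → (1.3549, 1.64738, -0.11142)–(1.3549, 1.7588, 0)  len=0.1576
  (v24,v28,v25) [-+-] → (1.3549, -1.7588, 0)–(1.3549, -1.64738, 0.11142)  len=0.1576
  (v25,v28,v29) [-+-] → (1.3549, -1.64738, 0.11142)–(1.3549, -1.3549, 0.403853)  len=0.4136
  (v24,v31,v28) [--+] → (1.3549, -1.3549, -0.403853)–(1.3549, -1.7588, 0)  len=0.5712
  (v28,v0,v29) [++-] → (1.3549, -1.01267, 0.545591)–(1.3549, -1.3549, 0.403853)  len=0.3704
  (v29,v0,v1) [-++] → (1.3549, -1.01267, 0.545591)–(1.3549, -0.784772, 0.64)  len=0.2467
  (v29,v1,v30) [-+-] → (1.3549, -0.784772, 0.64)–(1.3549, -0.2531, 0.419733)  len=0.5755
  (v30,v1,v2) [-+-] → (1.3549, -0.2531, 0.419733)–(1.3549, 0, 0.3149)  len=0.2740
  (v31,v2,v3) [--+] → (1.3549, 0, -0.3149)–(1.3549, -0.784772, -0.64)  len=0.8494
  (v31,v3,v28) [-++] → (1.3549, -0.784772, -0.64)–(1.3549, -1.3549, -0.403853)  len=0.6171

Chained into 1 loop(s):
  loop 1: 18 segments, perimeter = 8.1508
Total perimeter = 8.151

loops=1 perimeter=8.151


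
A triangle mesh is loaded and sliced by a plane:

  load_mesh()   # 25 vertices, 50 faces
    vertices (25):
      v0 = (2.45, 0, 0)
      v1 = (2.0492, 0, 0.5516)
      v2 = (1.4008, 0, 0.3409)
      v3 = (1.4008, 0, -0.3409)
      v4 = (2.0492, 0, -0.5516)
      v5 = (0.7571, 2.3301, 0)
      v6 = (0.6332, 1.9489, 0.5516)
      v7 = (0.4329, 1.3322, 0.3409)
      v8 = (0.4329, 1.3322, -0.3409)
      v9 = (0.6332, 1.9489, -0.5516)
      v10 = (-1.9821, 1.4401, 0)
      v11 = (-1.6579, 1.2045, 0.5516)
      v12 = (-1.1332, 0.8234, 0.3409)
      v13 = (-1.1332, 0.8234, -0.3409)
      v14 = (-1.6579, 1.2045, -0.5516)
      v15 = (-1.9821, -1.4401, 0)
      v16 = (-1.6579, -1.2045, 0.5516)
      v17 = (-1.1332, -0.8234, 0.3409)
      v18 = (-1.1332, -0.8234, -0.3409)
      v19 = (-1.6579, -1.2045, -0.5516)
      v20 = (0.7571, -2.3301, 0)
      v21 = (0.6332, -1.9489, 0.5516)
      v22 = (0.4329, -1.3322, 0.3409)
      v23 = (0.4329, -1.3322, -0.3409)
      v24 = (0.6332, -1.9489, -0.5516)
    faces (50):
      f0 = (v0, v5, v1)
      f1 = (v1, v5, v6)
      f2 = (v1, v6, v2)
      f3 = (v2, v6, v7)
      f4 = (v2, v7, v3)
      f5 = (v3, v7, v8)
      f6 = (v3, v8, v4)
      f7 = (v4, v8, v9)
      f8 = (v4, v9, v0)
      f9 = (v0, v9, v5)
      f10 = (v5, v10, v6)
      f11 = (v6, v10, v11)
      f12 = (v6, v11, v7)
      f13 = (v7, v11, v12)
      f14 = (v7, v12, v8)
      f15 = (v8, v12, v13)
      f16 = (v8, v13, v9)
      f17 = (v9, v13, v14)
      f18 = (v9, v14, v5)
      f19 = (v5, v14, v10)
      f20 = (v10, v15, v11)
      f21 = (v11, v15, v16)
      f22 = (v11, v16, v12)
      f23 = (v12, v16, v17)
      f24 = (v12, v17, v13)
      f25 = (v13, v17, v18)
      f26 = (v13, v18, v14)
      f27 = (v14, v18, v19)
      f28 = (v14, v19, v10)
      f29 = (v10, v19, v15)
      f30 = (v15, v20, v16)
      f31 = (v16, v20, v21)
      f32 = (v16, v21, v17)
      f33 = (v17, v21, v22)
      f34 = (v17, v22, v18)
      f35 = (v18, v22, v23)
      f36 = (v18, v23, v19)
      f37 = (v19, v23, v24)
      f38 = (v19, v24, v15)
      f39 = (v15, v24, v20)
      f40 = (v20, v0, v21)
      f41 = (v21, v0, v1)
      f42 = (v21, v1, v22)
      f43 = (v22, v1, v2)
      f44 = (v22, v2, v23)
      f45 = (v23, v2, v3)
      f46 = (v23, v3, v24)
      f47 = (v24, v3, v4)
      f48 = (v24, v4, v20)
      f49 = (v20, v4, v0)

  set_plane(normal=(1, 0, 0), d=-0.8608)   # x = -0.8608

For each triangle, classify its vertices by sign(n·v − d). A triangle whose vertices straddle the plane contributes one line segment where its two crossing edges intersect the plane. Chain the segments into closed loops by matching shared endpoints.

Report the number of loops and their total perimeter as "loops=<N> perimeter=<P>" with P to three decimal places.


loops=2 perimeter=6.319

Straddling triangles (20 of 50):
  (v5,v10,v6) [+-+] → (-0.8608, 1.80442, 0)–(-0.8608, 1.65825, 0.236496)  len=0.2780
  (v6,v10,v11) [+--] → (-0.8608, 1.65825, 0.236496)–(-0.8608, 1.46349, 0.5516)  len=0.3704
  (v6,v11,v7) [+-+] → (-0.8608, 1.46349, 0.5516)–(-0.8608, 1.25318, 0.471272)  len=0.2251
  (v7,v11,v12) [+--] → (-0.8608, 1.25318, 0.471272)–(-0.8608, 0.911898, 0.3409)  len=0.3653
  (v7,v12,v8) [+-+] → (-0.8608, 0.911898, 0.3409)–(-0.8608, 0.911898, 0.222311)  len=0.1186
  (v8,v12,v13) [+--] → (-0.8608, 0.911898, 0.222311)–(-0.8608, 0.911898, -0.3409)  len=0.5632
  (v8,v13,v9) [+-+] → (-0.8608, 0.911898, -0.3409)–(-0.8608, 0.996966, -0.373392)  len=0.0911
  (v9,v13,v14) [+--] → (-0.8608, 0.996966, -0.373392)–(-0.8608, 1.46349, -0.5516)  len=0.4994
  (v9,v14,v5) [+-+] → (-0.8608, 1.46349, -0.5516)–(-0.8608, 1.57602, -0.369538)  len=0.2140
  (v5,v14,v10) [+--] → (-0.8608, 1.57602, -0.369538)–(-0.8608, 1.80442, 0)  len=0.4344
  (v15,v20,v16) [-+-] → (-0.8608, -1.80442, 0)–(-0.8608, -1.57602, 0.369538)  len=0.4344
  (v16,v20,v21) [-++] → (-0.8608, -1.57602, 0.369538)–(-0.8608, -1.46349, 0.5516)  len=0.2140
  (v16,v21,v17) [-+-] → (-0.8608, -1.46349, 0.5516)–(-0.8608, -0.996966, 0.373392)  len=0.4994
  (v17,v21,v22) [-++] → (-0.8608, -0.996966, 0.373392)–(-0.8608, -0.911898, 0.3409)  len=0.0911
  (v17,v22,v18) [-+-] → (-0.8608, -0.911898, 0.3409)–(-0.8608, -0.911898, -0.222311)  len=0.5632
  (v18,v22,v23) [-++] → (-0.8608, -0.911898, -0.222311)–(-0.8608, -0.911898, -0.3409)  len=0.1186
  (v18,v23,v19) [-+-] → (-0.8608, -0.911898, -0.3409)–(-0.8608, -1.25318, -0.471272)  len=0.3653
  (v19,v23,v24) [-++] → (-0.8608, -1.25318, -0.471272)–(-0.8608, -1.46349, -0.5516)  len=0.2251
  (v19,v24,v15) [-+-] → (-0.8608, -1.46349, -0.5516)–(-0.8608, -1.65825, -0.236496)  len=0.3704
  (v15,v24,v20) [-++] → (-0.8608, -1.65825, -0.236496)–(-0.8608, -1.80442, 0)  len=0.2780

Chained into 2 loop(s):
  loop 1: 10 segments, perimeter = 3.1596
  loop 2: 10 segments, perimeter = 3.1596
Total perimeter = 6.319


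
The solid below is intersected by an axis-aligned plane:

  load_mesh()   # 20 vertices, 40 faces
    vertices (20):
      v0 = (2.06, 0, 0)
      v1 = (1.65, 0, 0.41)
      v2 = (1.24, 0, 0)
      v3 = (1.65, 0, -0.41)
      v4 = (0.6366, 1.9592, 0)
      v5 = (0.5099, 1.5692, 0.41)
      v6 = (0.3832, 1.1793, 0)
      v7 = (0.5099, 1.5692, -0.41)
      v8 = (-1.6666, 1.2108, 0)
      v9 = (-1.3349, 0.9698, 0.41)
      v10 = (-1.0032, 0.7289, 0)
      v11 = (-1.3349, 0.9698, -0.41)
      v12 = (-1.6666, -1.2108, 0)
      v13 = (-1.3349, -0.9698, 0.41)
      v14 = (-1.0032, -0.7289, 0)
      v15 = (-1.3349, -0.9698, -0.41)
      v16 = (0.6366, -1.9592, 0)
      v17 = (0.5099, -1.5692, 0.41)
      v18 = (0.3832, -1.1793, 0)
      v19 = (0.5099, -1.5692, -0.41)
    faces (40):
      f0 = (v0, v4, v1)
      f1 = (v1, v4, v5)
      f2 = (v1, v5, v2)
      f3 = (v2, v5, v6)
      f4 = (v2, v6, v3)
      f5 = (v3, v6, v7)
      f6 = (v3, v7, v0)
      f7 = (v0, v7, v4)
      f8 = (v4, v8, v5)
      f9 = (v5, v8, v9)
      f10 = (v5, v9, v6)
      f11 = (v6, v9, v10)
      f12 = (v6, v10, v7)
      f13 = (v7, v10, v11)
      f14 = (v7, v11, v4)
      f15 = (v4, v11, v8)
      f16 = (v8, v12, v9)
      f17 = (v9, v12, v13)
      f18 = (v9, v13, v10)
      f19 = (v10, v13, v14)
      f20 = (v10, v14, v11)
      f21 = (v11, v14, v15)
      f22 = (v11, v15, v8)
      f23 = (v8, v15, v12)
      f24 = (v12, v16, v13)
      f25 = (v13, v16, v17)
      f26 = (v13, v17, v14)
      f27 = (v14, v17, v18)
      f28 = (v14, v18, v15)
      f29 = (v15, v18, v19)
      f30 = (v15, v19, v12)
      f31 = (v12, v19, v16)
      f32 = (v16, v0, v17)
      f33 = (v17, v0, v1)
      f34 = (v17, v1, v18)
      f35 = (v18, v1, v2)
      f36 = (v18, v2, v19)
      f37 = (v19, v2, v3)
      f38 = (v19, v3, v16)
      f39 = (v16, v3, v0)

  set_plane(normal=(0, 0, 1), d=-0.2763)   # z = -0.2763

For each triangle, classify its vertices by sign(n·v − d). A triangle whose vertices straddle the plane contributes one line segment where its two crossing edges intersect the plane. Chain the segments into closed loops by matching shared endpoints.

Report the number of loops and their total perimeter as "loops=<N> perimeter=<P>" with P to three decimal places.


loops=2 perimeter=19.397

Straddling triangles (20 of 40):
  (v2,v6,v3) [++-] → (1.2369, 0.384567, -0.2763)–(1.5163, 0, -0.2763)  len=0.4753
  (v3,v6,v7) [-+-] → (1.2369, 0.384567, -0.2763)–(0.468583, 1.44205, -0.2763)  len=1.3071
  (v3,v7,v0) [--+] → (1.01538, 1.05749, -0.2763)–(1.7837, 0, -0.2763)  len=1.3071
  (v0,v7,v4) [+-+] → (1.01538, 1.05749, -0.2763)–(0.551217, 1.69638, -0.2763)  len=0.7897
  (v6,v10,v7) [++-] → (0.0164818, 1.29518, -0.2763)–(0.468583, 1.44205, -0.2763)  len=0.4754
  (v7,v10,v11) [-+-] → (0.0164818, 1.29518, -0.2763)–(-1.22673, 0.891243, -0.2763)  len=1.3072
  (v7,v11,v4) [--+] → (-0.691999, 1.29244, -0.2763)–(0.551217, 1.69638, -0.2763)  len=1.3072
  (v4,v11,v8) [+-+] → (-0.691999, 1.29244, -0.2763)–(-1.44307, 1.04839, -0.2763)  len=0.7897
  (v10,v14,v11) [++-] → (-1.22673, 0.415858, -0.2763)–(-1.22673, 0.891243, -0.2763)  len=0.4754
  (v11,v14,v15) [-+-] → (-1.22673, 0.415858, -0.2763)–(-1.22673, -0.891243, -0.2763)  len=1.3071
  (v11,v15,v8) [--+] → (-1.44307, -0.258712, -0.2763)–(-1.44307, 1.04839, -0.2763)  len=1.3071
  (v8,v15,v12) [+-+] → (-1.44307, -0.258712, -0.2763)–(-1.44307, -1.04839, -0.2763)  len=0.7897
  (v14,v18,v15) [++-] → (-0.774632, -1.03812, -0.2763)–(-1.22673, -0.891243, -0.2763)  len=0.4754
  (v15,v18,v19) [-+-] → (-0.774632, -1.03812, -0.2763)–(0.468583, -1.44205, -0.2763)  len=1.3072
  (v15,v19,v12) [--+] → (-0.199851, -1.45233, -0.2763)–(-1.44307, -1.04839, -0.2763)  len=1.3072
  (v12,v19,v16) [+-+] → (-0.199851, -1.45233, -0.2763)–(0.551217, -1.69638, -0.2763)  len=0.7897
  (v18,v2,v19) [++-] → (0.747984, -1.05749, -0.2763)–(0.468583, -1.44205, -0.2763)  len=0.4753
  (v19,v2,v3) [-+-] → (0.747984, -1.05749, -0.2763)–(1.5163, 0, -0.2763)  len=1.3071
  (v19,v3,v16) [--+] → (1.31953, -0.63889, -0.2763)–(0.551217, -1.69638, -0.2763)  len=1.3071
  (v16,v3,v0) [+-+] → (1.31953, -0.63889, -0.2763)–(1.7837, 0, -0.2763)  len=0.7897

Chained into 2 loop(s):
  loop 1: 10 segments, perimeter = 8.9125
  loop 2: 10 segments, perimeter = 10.4843
Total perimeter = 19.397


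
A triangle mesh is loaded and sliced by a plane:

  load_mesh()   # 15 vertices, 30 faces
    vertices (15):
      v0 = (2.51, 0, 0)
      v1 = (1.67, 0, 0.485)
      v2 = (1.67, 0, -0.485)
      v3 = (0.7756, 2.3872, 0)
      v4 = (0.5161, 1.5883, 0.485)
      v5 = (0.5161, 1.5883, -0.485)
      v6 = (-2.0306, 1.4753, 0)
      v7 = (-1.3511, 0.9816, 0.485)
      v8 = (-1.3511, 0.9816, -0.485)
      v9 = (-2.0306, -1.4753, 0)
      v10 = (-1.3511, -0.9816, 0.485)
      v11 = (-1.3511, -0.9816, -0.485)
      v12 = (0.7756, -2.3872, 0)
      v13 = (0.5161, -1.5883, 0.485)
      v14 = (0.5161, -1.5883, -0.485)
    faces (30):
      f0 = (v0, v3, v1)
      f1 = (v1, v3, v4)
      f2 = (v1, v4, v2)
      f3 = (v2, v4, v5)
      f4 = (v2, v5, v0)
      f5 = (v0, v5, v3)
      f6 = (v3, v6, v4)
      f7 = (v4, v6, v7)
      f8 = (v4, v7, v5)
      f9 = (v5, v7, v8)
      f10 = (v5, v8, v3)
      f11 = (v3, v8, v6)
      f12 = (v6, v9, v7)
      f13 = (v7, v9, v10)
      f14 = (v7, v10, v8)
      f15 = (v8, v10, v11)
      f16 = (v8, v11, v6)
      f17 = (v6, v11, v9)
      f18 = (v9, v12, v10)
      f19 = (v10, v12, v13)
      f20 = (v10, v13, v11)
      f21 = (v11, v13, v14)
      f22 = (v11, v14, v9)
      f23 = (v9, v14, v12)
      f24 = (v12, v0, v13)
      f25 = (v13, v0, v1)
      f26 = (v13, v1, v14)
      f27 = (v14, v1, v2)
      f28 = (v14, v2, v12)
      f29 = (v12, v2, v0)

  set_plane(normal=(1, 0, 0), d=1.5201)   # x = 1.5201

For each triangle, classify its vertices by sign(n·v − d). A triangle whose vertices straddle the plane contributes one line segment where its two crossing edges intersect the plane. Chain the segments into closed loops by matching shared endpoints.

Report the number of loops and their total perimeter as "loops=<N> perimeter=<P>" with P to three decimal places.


Straddling triangles (12 of 30):
  (v0,v3,v1) [+-+] → (1.5201, 1.36248, 0)–(1.5201, 0.400091, 0.403715)  len=1.0436
  (v1,v3,v4) [+--] → (1.5201, 0.400091, 0.403715)–(1.5201, 0.206332, 0.485)  len=0.2101
  (v1,v4,v2) [+-+] → (1.5201, 0.206332, 0.485)–(1.5201, 0.206332, -0.35899)  len=0.8440
  (v2,v4,v5) [+--] → (1.5201, 0.206332, -0.35899)–(1.5201, 0.206332, -0.485)  len=0.1260
  (v2,v5,v0) [+-+] → (1.5201, 0.206332, -0.485)–(1.5201, 0.788534, -0.240785)  len=0.6313
  (v0,v5,v3) [+--] → (1.5201, 0.788534, -0.240785)–(1.5201, 1.36248, 0)  len=0.6224
  (v12,v0,v13) [-+-] → (1.5201, -1.36248, 0)–(1.5201, -0.788534, 0.240785)  len=0.6224
  (v13,v0,v1) [-++] → (1.5201, -0.788534, 0.240785)–(1.5201, -0.206332, 0.485)  len=0.6313
  (v13,v1,v14) [-+-] → (1.5201, -0.206332, 0.485)–(1.5201, -0.206332, 0.35899)  len=0.1260
  (v14,v1,v2) [-++] → (1.5201, -0.206332, 0.35899)–(1.5201, -0.206332, -0.485)  len=0.8440
  (v14,v2,v12) [-+-] → (1.5201, -0.206332, -0.485)–(1.5201, -0.400091, -0.403715)  len=0.2101
  (v12,v2,v0) [-++] → (1.5201, -0.400091, -0.403715)–(1.5201, -1.36248, 0)  len=1.0436

Chained into 2 loop(s):
  loop 1: 6 segments, perimeter = 3.4775
  loop 2: 6 segments, perimeter = 3.4775
Total perimeter = 6.955

loops=2 perimeter=6.955


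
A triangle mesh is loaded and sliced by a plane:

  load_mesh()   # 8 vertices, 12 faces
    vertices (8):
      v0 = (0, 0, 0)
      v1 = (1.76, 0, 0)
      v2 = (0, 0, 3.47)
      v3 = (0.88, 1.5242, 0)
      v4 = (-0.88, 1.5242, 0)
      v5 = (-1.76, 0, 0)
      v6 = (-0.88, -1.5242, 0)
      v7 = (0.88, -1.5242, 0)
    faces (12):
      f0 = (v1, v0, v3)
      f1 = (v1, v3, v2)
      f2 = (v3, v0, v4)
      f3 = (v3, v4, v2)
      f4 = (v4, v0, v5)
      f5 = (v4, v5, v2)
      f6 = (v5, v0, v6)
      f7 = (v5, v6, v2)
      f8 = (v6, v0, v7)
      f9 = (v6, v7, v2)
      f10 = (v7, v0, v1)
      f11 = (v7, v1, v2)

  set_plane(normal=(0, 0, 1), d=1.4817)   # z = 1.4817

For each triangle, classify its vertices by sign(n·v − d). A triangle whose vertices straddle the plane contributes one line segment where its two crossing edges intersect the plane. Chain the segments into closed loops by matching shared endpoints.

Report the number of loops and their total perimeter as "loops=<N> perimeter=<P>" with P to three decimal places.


Straddling triangles (6 of 12):
  (v1,v3,v2) [--+] → (0.504237, 0.873362, 1.4817)–(1.00847, 0, 1.4817)  len=1.0085
  (v3,v4,v2) [--+] → (-0.504237, 0.873362, 1.4817)–(0.504237, 0.873362, 1.4817)  len=1.0085
  (v4,v5,v2) [--+] → (-1.00847, 0, 1.4817)–(-0.504237, 0.873362, 1.4817)  len=1.0085
  (v5,v6,v2) [--+] → (-0.504237, -0.873362, 1.4817)–(-1.00847, 0, 1.4817)  len=1.0085
  (v6,v7,v2) [--+] → (0.504237, -0.873362, 1.4817)–(-0.504237, -0.873362, 1.4817)  len=1.0085
  (v7,v1,v2) [--+] → (1.00847, 0, 1.4817)–(0.504237, -0.873362, 1.4817)  len=1.0085

Chained into 1 loop(s):
  loop 1: 6 segments, perimeter = 6.0508
Total perimeter = 6.051

loops=1 perimeter=6.051


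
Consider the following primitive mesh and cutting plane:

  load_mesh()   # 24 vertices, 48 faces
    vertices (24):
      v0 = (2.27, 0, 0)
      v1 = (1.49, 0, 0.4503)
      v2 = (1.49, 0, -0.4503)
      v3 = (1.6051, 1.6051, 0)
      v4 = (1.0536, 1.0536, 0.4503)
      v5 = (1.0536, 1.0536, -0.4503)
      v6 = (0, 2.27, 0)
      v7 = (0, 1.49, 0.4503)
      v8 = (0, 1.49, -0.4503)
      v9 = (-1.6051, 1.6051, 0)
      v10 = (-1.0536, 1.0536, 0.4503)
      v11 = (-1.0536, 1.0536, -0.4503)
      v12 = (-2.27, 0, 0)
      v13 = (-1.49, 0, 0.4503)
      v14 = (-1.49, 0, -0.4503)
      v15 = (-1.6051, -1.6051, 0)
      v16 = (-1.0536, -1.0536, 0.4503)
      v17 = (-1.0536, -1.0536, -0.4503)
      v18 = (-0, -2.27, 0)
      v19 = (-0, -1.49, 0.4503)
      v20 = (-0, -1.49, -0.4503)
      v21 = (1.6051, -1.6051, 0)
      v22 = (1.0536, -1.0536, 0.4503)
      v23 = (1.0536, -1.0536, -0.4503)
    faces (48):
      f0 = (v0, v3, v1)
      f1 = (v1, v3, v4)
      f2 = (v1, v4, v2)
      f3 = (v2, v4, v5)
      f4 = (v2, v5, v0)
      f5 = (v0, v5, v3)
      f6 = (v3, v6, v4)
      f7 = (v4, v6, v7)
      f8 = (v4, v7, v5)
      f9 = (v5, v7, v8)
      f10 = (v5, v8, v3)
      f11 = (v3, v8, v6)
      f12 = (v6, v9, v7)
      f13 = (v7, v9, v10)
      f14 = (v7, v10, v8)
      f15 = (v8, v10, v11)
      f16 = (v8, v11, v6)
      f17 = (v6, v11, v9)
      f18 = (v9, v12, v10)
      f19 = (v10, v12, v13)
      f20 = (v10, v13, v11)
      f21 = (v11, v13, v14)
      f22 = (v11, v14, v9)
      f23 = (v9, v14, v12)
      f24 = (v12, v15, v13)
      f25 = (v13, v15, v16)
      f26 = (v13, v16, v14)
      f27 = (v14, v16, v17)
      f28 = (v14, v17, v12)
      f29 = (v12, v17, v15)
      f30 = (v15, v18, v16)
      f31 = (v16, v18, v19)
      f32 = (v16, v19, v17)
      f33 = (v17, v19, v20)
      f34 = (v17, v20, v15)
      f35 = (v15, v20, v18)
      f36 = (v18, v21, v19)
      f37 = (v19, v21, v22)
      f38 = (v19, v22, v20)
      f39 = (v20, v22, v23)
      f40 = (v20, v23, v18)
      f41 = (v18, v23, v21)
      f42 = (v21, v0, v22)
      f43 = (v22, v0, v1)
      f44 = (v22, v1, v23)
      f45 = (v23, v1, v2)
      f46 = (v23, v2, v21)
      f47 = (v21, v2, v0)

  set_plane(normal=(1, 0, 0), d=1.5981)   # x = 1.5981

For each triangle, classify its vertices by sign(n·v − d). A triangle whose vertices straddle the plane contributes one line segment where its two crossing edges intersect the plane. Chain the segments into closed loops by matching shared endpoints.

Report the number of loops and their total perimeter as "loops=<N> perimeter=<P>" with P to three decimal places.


loops=1 perimeter=6.618

Straddling triangles (14 of 48):
  (v0,v3,v1) [++-] → (1.5981, 1.50748, 0.0273858)–(1.5981, 0, 0.387893)  len=1.5500
  (v1,v3,v4) [-+-] → (1.5981, 1.50748, 0.0273858)–(1.5981, 1.5981, 0.0057155)  len=0.0932
  (v2,v5,v0) [--+] → (1.5981, 0.581975, -0.248731)–(1.5981, 0, -0.387893)  len=0.5984
  (v0,v5,v3) [+-+] → (1.5981, 0.581975, -0.248731)–(1.5981, 1.5981, -0.0057155)  len=1.0448
  (v3,v6,v4) [+--] → (1.5981, 1.608, 0)–(1.5981, 1.5981, 0.0057155)  len=0.0114
  (v5,v8,v3) [--+] → (1.5981, 1.6046, -0.0019638)–(1.5981, 1.5981, -0.0057155)  len=0.0075
  (v3,v8,v6) [+--] → (1.5981, 1.6046, -0.0019638)–(1.5981, 1.608, 0)  len=0.0039
  (v18,v21,v19) [-+-] → (1.5981, -1.608, 0)–(1.5981, -1.6046, 0.0019638)  len=0.0039
  (v19,v21,v22) [-+-] → (1.5981, -1.6046, 0.0019638)–(1.5981, -1.5981, 0.0057155)  len=0.0075
  (v18,v23,v21) [--+] → (1.5981, -1.5981, -0.0057155)–(1.5981, -1.608, 0)  len=0.0114
  (v21,v0,v22) [++-] → (1.5981, -0.581975, 0.248731)–(1.5981, -1.5981, 0.0057155)  len=1.0448
  (v22,v0,v1) [-+-] → (1.5981, -0.581975, 0.248731)–(1.5981, 0, 0.387893)  len=0.5984
  (v23,v2,v21) [--+] → (1.5981, -1.50748, -0.0273858)–(1.5981, -1.5981, -0.0057155)  len=0.0932
  (v21,v2,v0) [+-+] → (1.5981, -1.50748, -0.0273858)–(1.5981, 0, -0.387893)  len=1.5500

Chained into 1 loop(s):
  loop 1: 14 segments, perimeter = 6.6184
Total perimeter = 6.618


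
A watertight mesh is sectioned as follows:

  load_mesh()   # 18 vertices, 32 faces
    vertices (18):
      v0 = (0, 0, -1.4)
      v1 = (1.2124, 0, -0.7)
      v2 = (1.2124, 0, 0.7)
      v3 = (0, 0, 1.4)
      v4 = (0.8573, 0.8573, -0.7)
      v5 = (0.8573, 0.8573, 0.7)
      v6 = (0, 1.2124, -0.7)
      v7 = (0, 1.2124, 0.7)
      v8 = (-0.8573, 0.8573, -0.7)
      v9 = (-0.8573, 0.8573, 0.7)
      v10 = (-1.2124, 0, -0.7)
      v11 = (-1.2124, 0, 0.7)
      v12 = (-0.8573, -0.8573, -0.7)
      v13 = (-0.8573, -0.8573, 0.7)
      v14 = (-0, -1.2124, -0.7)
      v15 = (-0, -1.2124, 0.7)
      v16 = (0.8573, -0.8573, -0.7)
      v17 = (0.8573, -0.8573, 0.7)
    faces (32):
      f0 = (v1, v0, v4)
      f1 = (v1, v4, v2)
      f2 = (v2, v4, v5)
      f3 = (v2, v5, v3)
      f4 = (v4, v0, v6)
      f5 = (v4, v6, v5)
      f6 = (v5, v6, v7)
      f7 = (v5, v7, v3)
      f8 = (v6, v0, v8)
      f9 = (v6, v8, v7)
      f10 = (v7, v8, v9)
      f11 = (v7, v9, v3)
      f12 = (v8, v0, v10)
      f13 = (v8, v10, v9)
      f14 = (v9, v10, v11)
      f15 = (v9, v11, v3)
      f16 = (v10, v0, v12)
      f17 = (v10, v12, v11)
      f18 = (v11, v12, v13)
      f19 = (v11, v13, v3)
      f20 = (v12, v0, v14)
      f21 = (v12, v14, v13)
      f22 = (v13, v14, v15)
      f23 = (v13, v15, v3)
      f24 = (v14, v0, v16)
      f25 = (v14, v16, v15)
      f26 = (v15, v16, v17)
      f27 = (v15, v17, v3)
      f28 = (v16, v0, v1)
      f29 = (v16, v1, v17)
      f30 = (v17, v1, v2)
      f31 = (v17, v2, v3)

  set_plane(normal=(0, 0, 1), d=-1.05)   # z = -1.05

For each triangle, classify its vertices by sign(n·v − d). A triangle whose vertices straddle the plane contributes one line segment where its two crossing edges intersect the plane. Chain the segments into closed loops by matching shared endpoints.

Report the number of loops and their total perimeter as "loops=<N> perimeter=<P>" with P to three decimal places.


Straddling triangles (8 of 32):
  (v1,v0,v4) [+-+] → (0.6062, 0, -1.05)–(0.42865, 0.42865, -1.05)  len=0.4640
  (v4,v0,v6) [+-+] → (0.42865, 0.42865, -1.05)–(0, 0.6062, -1.05)  len=0.4640
  (v6,v0,v8) [+-+] → (0, 0.6062, -1.05)–(-0.42865, 0.42865, -1.05)  len=0.4640
  (v8,v0,v10) [+-+] → (-0.42865, 0.42865, -1.05)–(-0.6062, 0, -1.05)  len=0.4640
  (v10,v0,v12) [+-+] → (-0.6062, 0, -1.05)–(-0.42865, -0.42865, -1.05)  len=0.4640
  (v12,v0,v14) [+-+] → (-0.42865, -0.42865, -1.05)–(0, -0.6062, -1.05)  len=0.4640
  (v14,v0,v16) [+-+] → (0, -0.6062, -1.05)–(0.42865, -0.42865, -1.05)  len=0.4640
  (v16,v0,v1) [+-+] → (0.42865, -0.42865, -1.05)–(0.6062, 0, -1.05)  len=0.4640

Chained into 1 loop(s):
  loop 1: 8 segments, perimeter = 3.7117
Total perimeter = 3.712

loops=1 perimeter=3.712
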